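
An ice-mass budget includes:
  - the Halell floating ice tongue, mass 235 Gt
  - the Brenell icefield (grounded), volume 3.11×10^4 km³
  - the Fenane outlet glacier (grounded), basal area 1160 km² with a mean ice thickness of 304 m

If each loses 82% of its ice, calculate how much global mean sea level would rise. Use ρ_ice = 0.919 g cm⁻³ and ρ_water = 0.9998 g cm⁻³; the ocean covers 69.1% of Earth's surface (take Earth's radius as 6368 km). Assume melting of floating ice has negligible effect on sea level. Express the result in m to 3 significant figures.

The Halell floating ice tongue is floating and already displaces its own weight of water, so its melt adds essentially nothing to sea level.
Brenell: 0.82 × 3.11×10^4 km³ × (919/999.8) = 2.344×10^4 km³ of water.
Fenane: ice volume = 1160 km² × 304 m = 352.6 km³; 0.82 × 352.6 × (919/999.8) = 265.8 km³ of water.
Total added water ≈ 2.371×10^13 m³ over 3.52×10^14 m² → Δh = 0.0673 m.

≈ 0.0673 m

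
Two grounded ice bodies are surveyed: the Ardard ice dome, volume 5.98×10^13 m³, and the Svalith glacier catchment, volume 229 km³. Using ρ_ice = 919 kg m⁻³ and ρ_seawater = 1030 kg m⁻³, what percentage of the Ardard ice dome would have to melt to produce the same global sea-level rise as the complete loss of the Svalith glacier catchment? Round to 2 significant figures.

Equal sea-level rise means equal mass of meltwater, i.e. equal mass of ice lost.
Ice mass of Svalith: 2.105×10^14 kg; ice mass of Ardard: 5.496×10^16 kg.
Fraction required = 2.105×10^14 / 5.496×10^16 = 3.83×10^-3 → 0.38 %.

≈ 0.38 %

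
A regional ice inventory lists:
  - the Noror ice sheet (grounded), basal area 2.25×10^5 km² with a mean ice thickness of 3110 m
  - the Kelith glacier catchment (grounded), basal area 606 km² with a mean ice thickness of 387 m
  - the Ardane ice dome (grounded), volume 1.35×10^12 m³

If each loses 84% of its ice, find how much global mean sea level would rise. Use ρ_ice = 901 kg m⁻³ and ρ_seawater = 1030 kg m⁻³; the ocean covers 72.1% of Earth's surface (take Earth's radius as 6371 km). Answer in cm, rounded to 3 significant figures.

≈ 140 cm

Noror: ice volume = 2.25×10^5 km² × 3110 m = 6.998×10^5 km³; 0.84 × 6.998×10^5 × (901/1030) = 5.142×10^5 km³ of water.
Kelith: ice volume = 606 km² × 387 m = 234.5 km³; 0.84 × 234.5 × (901/1030) = 172.3 km³ of water.
Ardane: 0.84 × 1.35×10^12 m³ × (901/1030) = 9.920×10^11 m³ of water.
Total added water ≈ 5.153×10^14 m³ over 3.68×10^14 m² → Δh = 1.40 m = 140 cm.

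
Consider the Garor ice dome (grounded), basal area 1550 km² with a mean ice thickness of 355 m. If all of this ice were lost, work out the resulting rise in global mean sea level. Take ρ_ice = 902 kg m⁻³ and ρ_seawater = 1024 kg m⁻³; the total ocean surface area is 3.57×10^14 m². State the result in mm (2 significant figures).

Garor: ice volume = 1550 km² × 355 m = 550.2 km³; 550.2 × (902/1024) = 484.7 km³ of water.
Spread over 3.57×10^14 m² of ocean, Δh = 4.847×10^11 / 3.57×10^14 = 1.36×10^-3 m = 1.4 mm.

≈ 1.4 mm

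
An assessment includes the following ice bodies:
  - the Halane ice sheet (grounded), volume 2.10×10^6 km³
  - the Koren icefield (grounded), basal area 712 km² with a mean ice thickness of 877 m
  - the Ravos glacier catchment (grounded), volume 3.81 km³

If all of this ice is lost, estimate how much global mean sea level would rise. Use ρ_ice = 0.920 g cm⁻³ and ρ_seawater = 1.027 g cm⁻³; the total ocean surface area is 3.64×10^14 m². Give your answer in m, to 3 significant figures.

Halane: 2.10×10^6 km³ × (920/1027) = 1.881×10^6 km³ of water.
Koren: ice volume = 712 km² × 877 m = 624.4 km³; 624.4 × (920/1027) = 559.4 km³ of water.
Ravos: 3.81 km³ × (920/1027) = 3.413 km³ of water.
Total added water ≈ 1.882×10^15 m³ over 3.64×10^14 m² → Δh = 5.17 m.

≈ 5.17 m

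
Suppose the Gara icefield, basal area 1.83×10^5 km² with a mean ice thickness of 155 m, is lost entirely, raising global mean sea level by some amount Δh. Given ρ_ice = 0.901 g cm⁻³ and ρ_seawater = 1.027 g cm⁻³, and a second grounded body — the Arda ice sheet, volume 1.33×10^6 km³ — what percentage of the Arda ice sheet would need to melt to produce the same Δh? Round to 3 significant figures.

≈ 2.13 %

Equal sea-level rise means equal mass of meltwater, i.e. equal mass of ice lost.
Ice mass of Gara: 2.556×10^16 kg; ice mass of Arda: 1.198×10^18 kg.
Fraction required = 2.556×10^16 / 1.198×10^18 = 0.0213 → 2.13 %.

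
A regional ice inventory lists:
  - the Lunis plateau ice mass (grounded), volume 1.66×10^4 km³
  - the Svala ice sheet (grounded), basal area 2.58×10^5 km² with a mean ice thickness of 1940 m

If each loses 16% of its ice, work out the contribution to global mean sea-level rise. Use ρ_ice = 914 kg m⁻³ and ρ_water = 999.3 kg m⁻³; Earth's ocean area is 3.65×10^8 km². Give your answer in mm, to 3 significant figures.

≈ 207 mm

Lunis: 0.16 × 1.66×10^4 km³ × (914/999.3) = 2429 km³ of water.
Svala: ice volume = 2.58×10^5 km² × 1940 m = 5.005×10^5 km³; 0.16 × 5.005×10^5 × (914/999.3) = 7.325×10^4 km³ of water.
Total added water ≈ 7.568×10^13 m³ over 3.65×10^14 m² → Δh = 0.207 m = 207 mm.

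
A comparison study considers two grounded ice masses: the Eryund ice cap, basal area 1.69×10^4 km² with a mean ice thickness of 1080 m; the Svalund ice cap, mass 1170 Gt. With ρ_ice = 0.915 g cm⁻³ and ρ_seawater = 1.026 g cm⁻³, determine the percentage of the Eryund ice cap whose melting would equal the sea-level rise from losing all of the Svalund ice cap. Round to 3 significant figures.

Equal sea-level rise means equal mass of meltwater, i.e. equal mass of ice lost.
Ice mass of Svalund: 1.170×10^15 kg; ice mass of Eryund: 1.670×10^16 kg.
Fraction required = 1.170×10^15 / 1.670×10^16 = 0.0701 → 7.01 %.

≈ 7.01 %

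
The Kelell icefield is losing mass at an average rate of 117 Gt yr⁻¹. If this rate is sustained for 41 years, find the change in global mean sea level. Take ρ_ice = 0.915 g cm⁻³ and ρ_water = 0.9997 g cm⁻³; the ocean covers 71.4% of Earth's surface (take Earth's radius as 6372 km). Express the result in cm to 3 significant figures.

Total mass lost = 117 Gt/yr × 41 yr = 4797 Gt = 4.797×10^15 kg.
ρ_w = 0.9997 g cm⁻³ = 999.7 kg m⁻³, so water volume = 4.797×10^15 / 999.7 = 4.798×10^12 m³.
Δh = 4.798×10^12 / 3.64×10^14 = 0.0132 m = 1.32 cm.

≈ 1.32 cm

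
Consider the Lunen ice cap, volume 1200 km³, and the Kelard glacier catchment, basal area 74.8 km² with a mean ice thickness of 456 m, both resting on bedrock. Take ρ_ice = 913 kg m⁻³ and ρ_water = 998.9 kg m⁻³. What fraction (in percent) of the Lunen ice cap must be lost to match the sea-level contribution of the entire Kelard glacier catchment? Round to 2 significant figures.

Equal sea-level rise means equal mass of meltwater, i.e. equal mass of ice lost.
Ice mass of Kelard: 3.114×10^13 kg; ice mass of Lunen: 1.096×10^15 kg.
Fraction required = 3.114×10^13 / 1.096×10^15 = 0.0284 → 2.8 %.

≈ 2.8 %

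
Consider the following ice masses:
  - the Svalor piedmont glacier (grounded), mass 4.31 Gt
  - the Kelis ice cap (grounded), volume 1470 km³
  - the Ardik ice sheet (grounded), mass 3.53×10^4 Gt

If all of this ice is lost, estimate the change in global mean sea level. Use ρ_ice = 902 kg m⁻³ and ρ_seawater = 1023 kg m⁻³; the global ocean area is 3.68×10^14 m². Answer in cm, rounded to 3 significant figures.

≈ 9.73 cm

Svalor: 4.31 Gt = 4.310×10^12 kg; dividing by ρ_w = 1023 kg m⁻³ gives 4.213×10^9 m³ of water.
Kelis: 1470 km³ × (902/1023) = 1296 km³ of water.
Ardik: 3.53×10^4 Gt = 3.530×10^16 kg; dividing by ρ_w = 1023 kg m⁻³ gives 3.451×10^13 m³ of water.
Total added water ≈ 3.581×10^13 m³ over 3.68×10^14 m² → Δh = 0.0973 m = 9.73 cm.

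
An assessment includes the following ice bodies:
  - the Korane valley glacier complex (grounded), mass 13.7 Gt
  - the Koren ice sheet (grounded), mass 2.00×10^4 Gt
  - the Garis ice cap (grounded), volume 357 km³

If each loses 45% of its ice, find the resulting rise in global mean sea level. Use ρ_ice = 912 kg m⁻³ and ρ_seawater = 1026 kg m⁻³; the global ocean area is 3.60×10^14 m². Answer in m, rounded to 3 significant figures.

Korane: 0.45 × 13.7 Gt = 6.165×10^12 kg; dividing by ρ_w = 1026 kg m⁻³ gives 6.009×10^9 m³ of water.
Koren: 0.45 × 2.00×10^4 Gt = 9.000×10^15 kg; dividing by ρ_w = 1026 kg m⁻³ gives 8.772×10^12 m³ of water.
Garis: 0.45 × 357 km³ × (912/1026) = 142.8 km³ of water.
Total added water ≈ 8.921×10^12 m³ over 3.60×10^14 m² → Δh = 0.0248 m.

≈ 0.0248 m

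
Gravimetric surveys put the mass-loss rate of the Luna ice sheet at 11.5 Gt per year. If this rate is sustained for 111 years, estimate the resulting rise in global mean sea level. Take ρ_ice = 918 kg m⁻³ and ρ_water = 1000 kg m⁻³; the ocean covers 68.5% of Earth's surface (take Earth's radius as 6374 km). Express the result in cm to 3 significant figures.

Total mass lost = 11.5 Gt/yr × 111 yr = 1276 Gt = 1.276×10^15 kg.
ρ_w = 1000 kg m⁻³, so water volume = 1.276×10^15 / 1000 = 1.276×10^12 m³.
Δh = 1.276×10^12 / 3.50×10^14 = 3.65×10^-3 m = 0.365 cm.

≈ 0.365 cm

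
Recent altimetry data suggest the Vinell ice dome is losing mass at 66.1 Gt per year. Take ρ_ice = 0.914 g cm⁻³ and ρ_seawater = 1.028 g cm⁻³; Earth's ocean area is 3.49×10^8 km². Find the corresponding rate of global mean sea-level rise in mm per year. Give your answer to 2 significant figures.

≈ 0.18 mm/yr

ρ_w = 1.028 g cm⁻³ = 1028 kg m⁻³. Annual water volume added = 66.1 Gt / ρ_w = 6.610×10^13 kg / 1028 kg m⁻³ = 6.430×10^10 m³.
Δh per year = 6.430×10^10 / 3.49×10^14 = 1.84×10^-4 m = 0.18 mm.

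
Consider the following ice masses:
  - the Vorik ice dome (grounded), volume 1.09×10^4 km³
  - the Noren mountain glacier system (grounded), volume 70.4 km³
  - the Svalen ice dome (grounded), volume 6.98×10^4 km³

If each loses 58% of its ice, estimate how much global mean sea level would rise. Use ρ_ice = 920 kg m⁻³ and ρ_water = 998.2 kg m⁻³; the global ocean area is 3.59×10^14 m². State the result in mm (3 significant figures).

Vorik: 0.58 × 1.09×10^4 km³ × (920/998.2) = 5827 km³ of water.
Noren: 0.58 × 70.4 km³ × (920/998.2) = 37.63 km³ of water.
Svalen: 0.58 × 6.98×10^4 km³ × (920/998.2) = 3.731×10^4 km³ of water.
Total added water ≈ 4.318×10^13 m³ over 3.59×10^14 m² → Δh = 0.120 m = 120 mm.

≈ 120 mm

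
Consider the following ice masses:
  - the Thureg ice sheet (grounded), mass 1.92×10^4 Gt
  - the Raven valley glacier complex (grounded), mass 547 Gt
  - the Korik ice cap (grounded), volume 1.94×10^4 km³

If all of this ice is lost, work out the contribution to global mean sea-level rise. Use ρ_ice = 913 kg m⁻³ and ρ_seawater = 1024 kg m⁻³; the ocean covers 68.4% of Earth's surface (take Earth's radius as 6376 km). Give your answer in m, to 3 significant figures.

≈ 0.105 m

Thureg: 1.92×10^4 Gt = 1.920×10^16 kg; dividing by ρ_w = 1024 kg m⁻³ gives 1.875×10^13 m³ of water.
Raven: 547 Gt = 5.470×10^14 kg; dividing by ρ_w = 1024 kg m⁻³ gives 5.342×10^11 m³ of water.
Korik: 1.94×10^4 km³ × (913/1024) = 1.730×10^4 km³ of water.
Total added water ≈ 3.658×10^13 m³ over 3.49×10^14 m² → Δh = 0.105 m.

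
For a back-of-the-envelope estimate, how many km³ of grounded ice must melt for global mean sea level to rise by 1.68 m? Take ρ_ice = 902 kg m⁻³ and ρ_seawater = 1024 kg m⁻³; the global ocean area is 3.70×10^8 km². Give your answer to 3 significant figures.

Required water volume = Δh × A = 1.68 m × 3.70×10^14 m² = 6.216×10^14 m³ = 6.216×10^5 km³.
Ice volume = water volume × ρ_w/ρ_ice = 6.216×10^5 × 1024/902 = 7.06×10^5 km³.

≈ 7.06×10^5 km³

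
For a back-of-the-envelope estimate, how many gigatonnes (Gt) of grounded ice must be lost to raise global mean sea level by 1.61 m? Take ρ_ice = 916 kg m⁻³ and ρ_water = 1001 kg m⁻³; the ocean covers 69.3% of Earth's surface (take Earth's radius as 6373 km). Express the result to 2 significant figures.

Required water volume = Δh × A = 1.61 m × 3.54×10^14 m² = 5.695×10^14 m³.
ρ_w = 1001 kg m⁻³, so the mass of water = 5.695×10^14 m³ × 1001 kg m⁻³ = 5.700×10^17 kg = 5.7×10^5 Gt (and the same mass of ice, by conservation).

≈ 5.7×10^5 Gt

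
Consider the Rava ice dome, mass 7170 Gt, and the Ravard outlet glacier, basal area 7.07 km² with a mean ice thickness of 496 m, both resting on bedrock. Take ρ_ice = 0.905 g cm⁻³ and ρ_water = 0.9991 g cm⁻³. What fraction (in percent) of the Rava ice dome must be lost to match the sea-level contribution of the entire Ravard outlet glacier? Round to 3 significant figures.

≈ 0.0443 %

Equal sea-level rise means equal mass of meltwater, i.e. equal mass of ice lost.
Ice mass of Ravard: 3.174×10^12 kg; ice mass of Rava: 7.170×10^15 kg.
Fraction required = 3.174×10^12 / 7.170×10^15 = 4.43×10^-4 → 0.0443 %.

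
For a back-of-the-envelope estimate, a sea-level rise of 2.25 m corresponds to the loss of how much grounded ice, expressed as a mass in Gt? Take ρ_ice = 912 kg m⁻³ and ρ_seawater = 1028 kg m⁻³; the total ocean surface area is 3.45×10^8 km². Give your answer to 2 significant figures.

Required water volume = Δh × A = 2.25 m × 3.45×10^14 m² = 7.762×10^14 m³.
ρ_w = 1028 kg m⁻³, so the mass of water = 7.762×10^14 m³ × 1028 kg m⁻³ = 7.980×10^17 kg = 8.0×10^5 Gt (and the same mass of ice, by conservation).

≈ 8.0×10^5 Gt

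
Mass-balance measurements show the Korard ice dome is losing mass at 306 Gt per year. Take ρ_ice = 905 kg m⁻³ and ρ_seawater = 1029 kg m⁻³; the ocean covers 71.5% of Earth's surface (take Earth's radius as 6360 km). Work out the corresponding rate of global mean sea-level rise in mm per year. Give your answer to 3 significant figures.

ρ_w = 1029 kg m⁻³. Annual water volume added = 306 Gt / ρ_w = 3.060×10^14 kg / 1029 kg m⁻³ = 2.974×10^11 m³.
Δh per year = 2.974×10^11 / 3.63×10^14 = 8.18×10^-4 m = 0.818 mm.

≈ 0.818 mm/yr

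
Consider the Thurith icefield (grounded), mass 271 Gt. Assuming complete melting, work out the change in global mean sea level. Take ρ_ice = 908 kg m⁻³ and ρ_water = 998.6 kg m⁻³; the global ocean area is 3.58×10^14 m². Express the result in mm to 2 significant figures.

≈ 0.76 mm

Thurith: 271 Gt = 2.710×10^14 kg; dividing by ρ_w = 998.6 kg m⁻³ gives 2.714×10^11 m³ of water.
Spread over 3.58×10^14 m² of ocean, Δh = 2.714×10^11 / 3.58×10^14 = 7.58×10^-4 m = 0.76 mm.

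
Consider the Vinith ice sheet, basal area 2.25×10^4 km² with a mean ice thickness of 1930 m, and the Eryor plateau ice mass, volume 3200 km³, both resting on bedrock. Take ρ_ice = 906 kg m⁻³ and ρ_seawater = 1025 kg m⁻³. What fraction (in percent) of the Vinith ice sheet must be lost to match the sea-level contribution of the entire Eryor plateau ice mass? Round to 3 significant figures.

Equal sea-level rise means equal mass of meltwater, i.e. equal mass of ice lost.
Ice mass of Eryor: 2.899×10^15 kg; ice mass of Vinith: 3.934×10^16 kg.
Fraction required = 2.899×10^15 / 3.934×10^16 = 0.0737 → 7.37 %.

≈ 7.37 %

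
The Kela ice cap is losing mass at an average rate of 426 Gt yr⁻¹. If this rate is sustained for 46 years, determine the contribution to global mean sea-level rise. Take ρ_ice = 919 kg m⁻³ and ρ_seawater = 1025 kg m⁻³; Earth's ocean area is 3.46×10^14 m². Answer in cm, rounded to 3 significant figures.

≈ 5.53 cm

Total mass lost = 426 Gt/yr × 46 yr = 1.960×10^4 Gt = 1.960×10^16 kg.
ρ_w = 1025 kg m⁻³, so water volume = 1.960×10^16 / 1025 = 1.912×10^13 m³.
Δh = 1.912×10^13 / 3.46×10^14 = 0.0553 m = 5.53 cm.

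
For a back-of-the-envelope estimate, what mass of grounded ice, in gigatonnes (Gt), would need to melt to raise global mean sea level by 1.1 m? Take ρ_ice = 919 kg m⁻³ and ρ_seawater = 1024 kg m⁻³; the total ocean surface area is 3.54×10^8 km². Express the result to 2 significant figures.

≈ 4.0×10^5 Gt

Required water volume = Δh × A = 1.1 m × 3.54×10^14 m² = 3.894×10^14 m³.
ρ_w = 1024 kg m⁻³, so the mass of water = 3.894×10^14 m³ × 1024 kg m⁻³ = 3.987×10^17 kg = 4.0×10^5 Gt (and the same mass of ice, by conservation).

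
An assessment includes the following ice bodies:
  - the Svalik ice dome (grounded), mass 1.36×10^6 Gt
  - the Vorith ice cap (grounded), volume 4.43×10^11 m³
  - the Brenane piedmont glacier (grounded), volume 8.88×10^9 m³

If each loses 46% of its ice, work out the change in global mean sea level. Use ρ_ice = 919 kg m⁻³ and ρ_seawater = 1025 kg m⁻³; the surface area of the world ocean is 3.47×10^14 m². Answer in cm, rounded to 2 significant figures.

Svalik: 0.46 × 1.36×10^6 Gt = 6.256×10^17 kg; dividing by ρ_w = 1025 kg m⁻³ gives 6.103×10^14 m³ of water.
Vorith: 0.46 × 4.43×10^11 m³ × (919/1025) = 1.827×10^11 m³ of water.
Brenane: 0.46 × 8.88×10^9 m³ × (919/1025) = 3.662×10^9 m³ of water.
Total added water ≈ 6.105×10^14 m³ over 3.47×10^14 m² → Δh = 1.76 m = 180 cm.

≈ 180 cm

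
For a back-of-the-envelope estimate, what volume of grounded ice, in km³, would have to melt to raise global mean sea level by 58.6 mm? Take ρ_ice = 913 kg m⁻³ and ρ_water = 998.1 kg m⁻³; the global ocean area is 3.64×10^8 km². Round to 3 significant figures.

Required water volume = Δh × A = 0.0586 m × 3.64×10^14 m² = 2.133×10^13 m³ = 2.133×10^4 km³.
Ice volume = water volume × ρ_w/ρ_ice = 2.133×10^4 × 998.1/913 = 2.33×10^4 km³.

≈ 2.33×10^4 km³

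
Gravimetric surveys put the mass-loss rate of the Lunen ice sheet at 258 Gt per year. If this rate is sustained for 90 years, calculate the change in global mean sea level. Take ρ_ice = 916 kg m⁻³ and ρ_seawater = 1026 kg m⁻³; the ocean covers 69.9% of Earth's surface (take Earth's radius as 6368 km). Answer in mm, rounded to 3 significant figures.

Total mass lost = 258 Gt/yr × 90 yr = 2.322×10^4 Gt = 2.322×10^16 kg.
ρ_w = 1026 kg m⁻³, so water volume = 2.322×10^16 / 1026 = 2.263×10^13 m³.
Δh = 2.263×10^13 / 3.56×10^14 = 0.0635 m = 63.5 mm.

≈ 63.5 mm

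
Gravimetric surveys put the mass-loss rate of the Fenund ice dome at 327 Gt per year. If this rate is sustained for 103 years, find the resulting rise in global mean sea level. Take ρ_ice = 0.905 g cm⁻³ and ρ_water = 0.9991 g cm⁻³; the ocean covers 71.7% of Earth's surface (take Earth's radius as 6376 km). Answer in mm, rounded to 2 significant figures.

Total mass lost = 327 Gt/yr × 103 yr = 3.368×10^4 Gt = 3.368×10^16 kg.
ρ_w = 0.9991 g cm⁻³ = 999.1 kg m⁻³, so water volume = 3.368×10^16 / 999.1 = 3.371×10^13 m³.
Δh = 3.371×10^13 / 3.66×10^14 = 0.0920 m = 92 mm.

≈ 92 mm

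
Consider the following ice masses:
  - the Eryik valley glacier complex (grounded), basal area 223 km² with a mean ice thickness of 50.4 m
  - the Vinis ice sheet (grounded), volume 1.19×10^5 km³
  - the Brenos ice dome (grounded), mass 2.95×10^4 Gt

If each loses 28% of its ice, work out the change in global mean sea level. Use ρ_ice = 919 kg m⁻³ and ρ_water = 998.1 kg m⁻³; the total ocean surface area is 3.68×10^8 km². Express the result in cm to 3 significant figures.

≈ 10.6 cm

Eryik: ice volume = 223 km² × 50.4 m = 11.24 km³; 0.28 × 11.24 × (919/998.1) = 2.898 km³ of water.
Vinis: 0.28 × 1.19×10^5 km³ × (919/998.1) = 3.068×10^4 km³ of water.
Brenos: 0.28 × 2.95×10^4 Gt = 8.260×10^15 kg; dividing by ρ_w = 998.1 kg m⁻³ gives 8.276×10^12 m³ of water.
Total added water ≈ 3.896×10^13 m³ over 3.68×10^14 m² → Δh = 0.106 m = 10.6 cm.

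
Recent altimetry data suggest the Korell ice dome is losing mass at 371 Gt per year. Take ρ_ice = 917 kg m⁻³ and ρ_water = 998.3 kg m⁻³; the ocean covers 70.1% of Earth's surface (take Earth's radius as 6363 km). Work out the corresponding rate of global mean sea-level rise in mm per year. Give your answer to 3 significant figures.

≈ 1.04 mm/yr

ρ_w = 998.3 kg m⁻³. Annual water volume added = 371 Gt / ρ_w = 3.710×10^14 kg / 998.3 kg m⁻³ = 3.716×10^11 m³.
Δh per year = 3.716×10^11 / 3.57×10^14 = 1.04×10^-3 m = 1.04 mm.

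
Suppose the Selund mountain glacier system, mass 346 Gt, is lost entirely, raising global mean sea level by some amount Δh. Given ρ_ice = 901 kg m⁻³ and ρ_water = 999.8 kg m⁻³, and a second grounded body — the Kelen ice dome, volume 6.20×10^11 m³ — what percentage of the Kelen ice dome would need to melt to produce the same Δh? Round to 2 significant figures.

Equal sea-level rise means equal mass of meltwater, i.e. equal mass of ice lost.
Ice mass of Selund: 3.460×10^14 kg; ice mass of Kelen: 5.586×10^14 kg.
Fraction required = 3.460×10^14 / 5.586×10^14 = 0.619 → 62 %.

≈ 62 %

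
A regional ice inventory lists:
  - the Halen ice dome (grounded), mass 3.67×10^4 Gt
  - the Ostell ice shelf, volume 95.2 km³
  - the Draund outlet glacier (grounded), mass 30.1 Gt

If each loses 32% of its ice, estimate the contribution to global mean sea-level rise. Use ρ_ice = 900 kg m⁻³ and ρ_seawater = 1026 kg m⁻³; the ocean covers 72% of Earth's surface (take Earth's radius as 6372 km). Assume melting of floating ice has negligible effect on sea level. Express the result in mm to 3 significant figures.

≈ 31.2 mm

Halen: 0.32 × 3.67×10^4 Gt = 1.174×10^16 kg; dividing by ρ_w = 1026 kg m⁻³ gives 1.145×10^13 m³ of water.
The Ostell ice shelf is floating and already displaces its own weight of water, so its melt adds essentially nothing to sea level.
Draund: 0.32 × 30.1 Gt = 9.632×10^12 kg; dividing by ρ_w = 1026 kg m⁻³ gives 9.388×10^9 m³ of water.
Total added water ≈ 1.146×10^13 m³ over 3.67×10^14 m² → Δh = 0.0312 m = 31.2 mm.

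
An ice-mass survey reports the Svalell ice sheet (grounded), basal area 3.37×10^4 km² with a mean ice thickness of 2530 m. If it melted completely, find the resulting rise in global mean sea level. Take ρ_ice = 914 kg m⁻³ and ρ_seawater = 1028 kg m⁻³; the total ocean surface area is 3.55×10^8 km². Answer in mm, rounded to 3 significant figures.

Svalell: ice volume = 3.37×10^4 km² × 2530 m = 8.526×10^4 km³; 8.526×10^4 × (914/1028) = 7.581×10^4 km³ of water.
Spread over 3.55×10^14 m² of ocean, Δh = 7.581×10^13 / 3.55×10^14 = 0.214 m = 214 mm.

≈ 214 mm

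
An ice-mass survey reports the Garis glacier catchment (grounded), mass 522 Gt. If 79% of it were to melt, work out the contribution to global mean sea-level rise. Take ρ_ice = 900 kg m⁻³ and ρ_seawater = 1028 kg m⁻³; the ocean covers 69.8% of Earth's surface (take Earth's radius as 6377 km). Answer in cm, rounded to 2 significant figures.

≈ 0.11 cm

Garis: 0.79 × 522 Gt = 4.124×10^14 kg; dividing by ρ_w = 1028 kg m⁻³ gives 4.011×10^11 m³ of water.
Spread over 3.57×10^14 m² of ocean, Δh = 4.011×10^11 / 3.57×10^14 = 1.12×10^-3 m = 0.11 cm.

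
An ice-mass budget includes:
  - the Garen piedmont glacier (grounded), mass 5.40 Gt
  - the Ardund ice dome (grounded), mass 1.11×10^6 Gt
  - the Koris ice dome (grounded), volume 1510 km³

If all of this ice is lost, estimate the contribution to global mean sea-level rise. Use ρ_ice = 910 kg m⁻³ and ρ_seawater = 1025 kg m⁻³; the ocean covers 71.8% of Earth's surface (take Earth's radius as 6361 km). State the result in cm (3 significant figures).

≈ 297 cm

Garen: 5.40 Gt = 5.400×10^12 kg; dividing by ρ_w = 1025 kg m⁻³ gives 5.268×10^9 m³ of water.
Ardund: 1.11×10^6 Gt = 1.110×10^18 kg; dividing by ρ_w = 1025 kg m⁻³ gives 1.083×10^15 m³ of water.
Koris: 1510 km³ × (910/1025) = 1341 km³ of water.
Total added water ≈ 1.084×10^15 m³ over 3.65×10^14 m² → Δh = 2.97 m = 297 cm.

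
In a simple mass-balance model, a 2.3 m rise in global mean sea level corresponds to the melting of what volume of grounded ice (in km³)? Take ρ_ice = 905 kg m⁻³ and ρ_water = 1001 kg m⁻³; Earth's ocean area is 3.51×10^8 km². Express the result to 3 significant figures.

Required water volume = Δh × A = 2.3 m × 3.51×10^14 m² = 8.073×10^14 m³ = 8.073×10^5 km³.
Ice volume = water volume × ρ_w/ρ_ice = 8.073×10^5 × 1001/905 = 8.93×10^5 km³.

≈ 8.93×10^5 km³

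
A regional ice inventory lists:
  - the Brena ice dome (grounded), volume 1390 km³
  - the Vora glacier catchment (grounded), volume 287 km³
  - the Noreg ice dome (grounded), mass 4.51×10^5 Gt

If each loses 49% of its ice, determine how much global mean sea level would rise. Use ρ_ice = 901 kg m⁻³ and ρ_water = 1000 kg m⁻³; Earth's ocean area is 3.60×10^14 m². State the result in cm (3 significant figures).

Brena: 0.49 × 1390 km³ × (901/1000) = 613.7 km³ of water.
Vora: 0.49 × 287 km³ × (901/1000) = 126.7 km³ of water.
Noreg: 0.49 × 4.51×10^5 Gt = 2.210×10^17 kg; dividing by ρ_w = 1000 kg m⁻³ gives 2.210×10^14 m³ of water.
Total added water ≈ 2.217×10^14 m³ over 3.60×10^14 m² → Δh = 0.616 m = 61.6 cm.

≈ 61.6 cm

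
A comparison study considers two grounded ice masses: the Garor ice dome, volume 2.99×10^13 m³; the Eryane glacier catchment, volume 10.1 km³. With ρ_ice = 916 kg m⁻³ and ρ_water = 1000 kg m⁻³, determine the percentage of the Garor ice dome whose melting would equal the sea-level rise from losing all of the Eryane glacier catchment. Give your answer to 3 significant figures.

≈ 0.0338 %

Equal sea-level rise means equal mass of meltwater, i.e. equal mass of ice lost.
Ice mass of Eryane: 9.252×10^12 kg; ice mass of Garor: 2.739×10^16 kg.
Fraction required = 9.252×10^12 / 2.739×10^16 = 3.38×10^-4 → 0.0338 %.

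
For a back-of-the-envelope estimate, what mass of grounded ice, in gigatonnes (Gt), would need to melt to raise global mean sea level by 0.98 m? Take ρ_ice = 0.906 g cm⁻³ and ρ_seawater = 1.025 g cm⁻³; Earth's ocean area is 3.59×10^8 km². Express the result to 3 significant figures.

Required water volume = Δh × A = 0.98 m × 3.59×10^14 m² = 3.518×10^14 m³.
ρ_w = 1.025 g cm⁻³ = 1025 kg m⁻³, so the mass of water = 3.518×10^14 m³ × 1025 kg m⁻³ = 3.606×10^17 kg = 3.61×10^5 Gt (and the same mass of ice, by conservation).

≈ 3.61×10^5 Gt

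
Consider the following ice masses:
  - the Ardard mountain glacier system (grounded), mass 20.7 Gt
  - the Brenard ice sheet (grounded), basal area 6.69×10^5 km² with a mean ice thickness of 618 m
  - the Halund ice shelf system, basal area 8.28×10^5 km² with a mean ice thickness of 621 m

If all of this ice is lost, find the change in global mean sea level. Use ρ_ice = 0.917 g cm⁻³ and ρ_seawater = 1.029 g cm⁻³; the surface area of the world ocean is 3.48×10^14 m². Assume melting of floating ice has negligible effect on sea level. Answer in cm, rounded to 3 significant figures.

≈ 106 cm

Ardard: 20.7 Gt = 2.070×10^13 kg; dividing by ρ_w = 1.029 g cm⁻³ = 1029 kg m⁻³ gives 2.012×10^10 m³ of water.
Brenard: ice volume = 6.69×10^5 km² × 618 m = 4.134×10^5 km³; 4.134×10^5 × (917/1029) = 3.684×10^5 km³ of water.
The Halund ice shelf system is floating and already displaces its own weight of water, so its melt adds essentially nothing to sea level.
Total added water ≈ 3.685×10^14 m³ over 3.48×10^14 m² → Δh = 1.06 m = 106 cm.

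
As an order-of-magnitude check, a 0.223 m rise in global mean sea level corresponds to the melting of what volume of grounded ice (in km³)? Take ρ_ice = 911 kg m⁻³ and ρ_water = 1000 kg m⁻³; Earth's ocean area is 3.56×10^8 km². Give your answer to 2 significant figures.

Required water volume = Δh × A = 0.223 m × 3.56×10^14 m² = 7.939×10^13 m³ = 7.939×10^4 km³.
Ice volume = water volume × ρ_w/ρ_ice = 7.939×10^4 × 1000/911 = 8.7×10^4 km³.

≈ 8.7×10^4 km³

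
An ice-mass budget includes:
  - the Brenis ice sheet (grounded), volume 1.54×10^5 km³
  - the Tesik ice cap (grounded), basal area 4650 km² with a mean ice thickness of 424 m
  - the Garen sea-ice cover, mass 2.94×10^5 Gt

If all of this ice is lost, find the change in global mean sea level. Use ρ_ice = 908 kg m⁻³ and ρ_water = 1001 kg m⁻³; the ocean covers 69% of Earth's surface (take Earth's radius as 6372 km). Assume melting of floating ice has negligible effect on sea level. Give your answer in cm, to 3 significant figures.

≈ 40.2 cm

Brenis: 1.54×10^5 km³ × (908/1001) = 1.397×10^5 km³ of water.
Tesik: ice volume = 4650 km² × 424 m = 1972 km³; 1972 × (908/1001) = 1788 km³ of water.
The Garen sea-ice cover is floating and already displaces its own weight of water, so its melt adds essentially nothing to sea level.
Total added water ≈ 1.415×10^14 m³ over 3.52×10^14 m² → Δh = 0.402 m = 40.2 cm.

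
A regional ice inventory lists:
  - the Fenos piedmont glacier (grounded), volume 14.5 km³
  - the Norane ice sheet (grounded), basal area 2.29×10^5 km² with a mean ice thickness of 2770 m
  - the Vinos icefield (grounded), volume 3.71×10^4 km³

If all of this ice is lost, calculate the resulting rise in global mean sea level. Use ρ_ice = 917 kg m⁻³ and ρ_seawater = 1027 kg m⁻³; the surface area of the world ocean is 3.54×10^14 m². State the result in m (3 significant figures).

≈ 1.69 m

Fenos: 14.5 km³ × (917/1027) = 12.95 km³ of water.
Norane: ice volume = 2.29×10^5 km² × 2770 m = 6.343×10^5 km³; 6.343×10^5 × (917/1027) = 5.664×10^5 km³ of water.
Vinos: 3.71×10^4 km³ × (917/1027) = 3.313×10^4 km³ of water.
Total added water ≈ 5.995×10^14 m³ over 3.54×10^14 m² → Δh = 1.69 m.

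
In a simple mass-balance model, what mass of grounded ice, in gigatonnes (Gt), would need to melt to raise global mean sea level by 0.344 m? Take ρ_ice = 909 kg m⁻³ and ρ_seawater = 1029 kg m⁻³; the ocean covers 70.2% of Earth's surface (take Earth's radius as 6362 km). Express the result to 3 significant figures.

Required water volume = Δh × A = 0.344 m × 3.57×10^14 m² = 1.228×10^14 m³.
ρ_w = 1029 kg m⁻³, so the mass of water = 1.228×10^14 m³ × 1029 kg m⁻³ = 1.264×10^17 kg = 1.26×10^5 Gt (and the same mass of ice, by conservation).

≈ 1.26×10^5 Gt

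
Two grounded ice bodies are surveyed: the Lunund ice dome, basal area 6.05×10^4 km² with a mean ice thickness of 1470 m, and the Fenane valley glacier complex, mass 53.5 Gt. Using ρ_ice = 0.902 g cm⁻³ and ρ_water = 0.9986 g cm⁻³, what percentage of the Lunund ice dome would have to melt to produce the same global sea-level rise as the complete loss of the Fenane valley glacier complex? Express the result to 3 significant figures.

≈ 0.0667 %

Equal sea-level rise means equal mass of meltwater, i.e. equal mass of ice lost.
Ice mass of Fenane: 5.350×10^13 kg; ice mass of Lunund: 8.022×10^16 kg.
Fraction required = 5.350×10^13 / 8.022×10^16 = 6.67×10^-4 → 0.0667 %.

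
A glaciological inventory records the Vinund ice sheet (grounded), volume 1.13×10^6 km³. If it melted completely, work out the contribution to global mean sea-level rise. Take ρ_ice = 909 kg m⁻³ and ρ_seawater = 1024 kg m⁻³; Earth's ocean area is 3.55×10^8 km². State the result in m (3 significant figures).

Vinund: 1.13×10^6 km³ × (909/1024) = 1.003×10^6 km³ of water.
Spread over 3.55×10^14 m² of ocean, Δh = 1.003×10^15 / 3.55×10^14 = 2.83 m.

≈ 2.83 m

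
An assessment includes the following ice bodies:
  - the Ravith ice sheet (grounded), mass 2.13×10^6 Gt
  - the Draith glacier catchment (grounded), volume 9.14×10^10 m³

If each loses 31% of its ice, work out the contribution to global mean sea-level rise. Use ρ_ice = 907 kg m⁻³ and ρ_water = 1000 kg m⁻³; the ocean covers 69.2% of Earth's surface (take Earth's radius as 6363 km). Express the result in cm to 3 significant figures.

≈ 188 cm

Ravith: 0.31 × 2.13×10^6 Gt = 6.603×10^17 kg; dividing by ρ_w = 1000 kg m⁻³ gives 6.603×10^14 m³ of water.
Draith: 0.31 × 9.14×10^10 m³ × (907/1000) = 2.570×10^10 m³ of water.
Total added water ≈ 6.603×10^14 m³ over 3.52×10^14 m² → Δh = 1.88 m = 188 cm.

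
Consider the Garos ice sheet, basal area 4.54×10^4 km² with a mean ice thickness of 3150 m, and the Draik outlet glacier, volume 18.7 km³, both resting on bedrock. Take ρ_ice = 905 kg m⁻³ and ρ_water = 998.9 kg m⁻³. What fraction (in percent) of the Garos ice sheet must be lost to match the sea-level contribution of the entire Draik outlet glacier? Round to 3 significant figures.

Equal sea-level rise means equal mass of meltwater, i.e. equal mass of ice lost.
Ice mass of Draik: 1.692×10^13 kg; ice mass of Garos: 1.294×10^17 kg.
Fraction required = 1.692×10^13 / 1.294×10^17 = 1.31×10^-4 → 0.0131 %.

≈ 0.0131 %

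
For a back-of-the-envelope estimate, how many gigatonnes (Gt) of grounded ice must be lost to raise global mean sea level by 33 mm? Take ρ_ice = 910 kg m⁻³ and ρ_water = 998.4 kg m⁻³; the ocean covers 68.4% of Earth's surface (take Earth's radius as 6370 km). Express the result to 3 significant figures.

Required water volume = Δh × A = 0.033 m × 3.49×10^14 m² = 1.151×10^13 m³.
ρ_w = 998.4 kg m⁻³, so the mass of water = 1.151×10^13 m³ × 998.4 kg m⁻³ = 1.149×10^16 kg = 1.15×10^4 Gt (and the same mass of ice, by conservation).

≈ 1.15×10^4 Gt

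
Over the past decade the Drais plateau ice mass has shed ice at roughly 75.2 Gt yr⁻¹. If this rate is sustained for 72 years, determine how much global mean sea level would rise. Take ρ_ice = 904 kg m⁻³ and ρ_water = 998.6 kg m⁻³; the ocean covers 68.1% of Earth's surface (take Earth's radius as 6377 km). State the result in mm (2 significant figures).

≈ 16 mm

Total mass lost = 75.2 Gt/yr × 72 yr = 5414 Gt = 5.414×10^15 kg.
ρ_w = 998.6 kg m⁻³, so water volume = 5.414×10^15 / 998.6 = 5.422×10^12 m³.
Δh = 5.422×10^12 / 3.48×10^14 = 0.0156 m = 16 mm.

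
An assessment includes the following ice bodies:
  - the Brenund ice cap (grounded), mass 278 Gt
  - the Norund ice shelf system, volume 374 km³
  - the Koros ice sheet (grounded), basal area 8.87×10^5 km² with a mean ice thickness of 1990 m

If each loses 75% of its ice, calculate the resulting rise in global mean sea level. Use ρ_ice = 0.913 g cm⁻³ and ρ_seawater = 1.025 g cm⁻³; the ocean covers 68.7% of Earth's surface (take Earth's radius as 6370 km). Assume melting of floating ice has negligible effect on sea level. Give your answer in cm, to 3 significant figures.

Brenund: 0.75 × 278 Gt = 2.085×10^14 kg; dividing by ρ_w = 1.025 g cm⁻³ = 1025 kg m⁻³ gives 2.034×10^11 m³ of water.
The Norund ice shelf system is floating and already displaces its own weight of water, so its melt adds essentially nothing to sea level.
Koros: ice volume = 8.87×10^5 km² × 1990 m = 1.765×10^6 km³; 0.75 × 1.765×10^6 × (913/1025) = 1.179×10^6 km³ of water.
Total added water ≈ 1.179×10^15 m³ over 3.50×10^14 m² → Δh = 3.37 m = 337 cm.

≈ 337 cm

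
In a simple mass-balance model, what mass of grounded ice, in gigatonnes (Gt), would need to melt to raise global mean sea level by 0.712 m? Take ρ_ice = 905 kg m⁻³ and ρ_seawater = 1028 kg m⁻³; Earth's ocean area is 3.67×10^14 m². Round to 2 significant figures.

≈ 2.7×10^5 Gt

Required water volume = Δh × A = 0.712 m × 3.67×10^14 m² = 2.613×10^14 m³.
ρ_w = 1028 kg m⁻³, so the mass of water = 2.613×10^14 m³ × 1028 kg m⁻³ = 2.686×10^17 kg = 2.7×10^5 Gt (and the same mass of ice, by conservation).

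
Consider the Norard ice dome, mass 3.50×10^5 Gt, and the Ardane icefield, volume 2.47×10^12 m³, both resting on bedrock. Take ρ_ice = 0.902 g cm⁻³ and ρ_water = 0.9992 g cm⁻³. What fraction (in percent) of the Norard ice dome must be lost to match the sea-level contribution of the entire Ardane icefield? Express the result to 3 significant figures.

Equal sea-level rise means equal mass of meltwater, i.e. equal mass of ice lost.
Ice mass of Ardane: 2.228×10^15 kg; ice mass of Norard: 3.500×10^17 kg.
Fraction required = 2.228×10^15 / 3.500×10^17 = 6.37×10^-3 → 0.637 %.

≈ 0.637 %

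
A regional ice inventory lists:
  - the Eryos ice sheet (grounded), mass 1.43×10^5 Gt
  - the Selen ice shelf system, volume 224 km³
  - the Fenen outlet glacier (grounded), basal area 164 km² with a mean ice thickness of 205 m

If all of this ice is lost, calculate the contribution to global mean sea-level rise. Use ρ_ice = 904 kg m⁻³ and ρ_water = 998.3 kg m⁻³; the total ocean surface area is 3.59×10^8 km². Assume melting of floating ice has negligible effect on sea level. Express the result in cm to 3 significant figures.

≈ 39.9 cm

Eryos: 1.43×10^5 Gt = 1.430×10^17 kg; dividing by ρ_w = 998.3 kg m⁻³ gives 1.432×10^14 m³ of water.
The Selen ice shelf system is floating and already displaces its own weight of water, so its melt adds essentially nothing to sea level.
Fenen: ice volume = 164 km² × 205 m = 33.62 km³; 33.62 × (904/998.3) = 30.44 km³ of water.
Total added water ≈ 1.433×10^14 m³ over 3.59×10^14 m² → Δh = 0.399 m = 39.9 cm.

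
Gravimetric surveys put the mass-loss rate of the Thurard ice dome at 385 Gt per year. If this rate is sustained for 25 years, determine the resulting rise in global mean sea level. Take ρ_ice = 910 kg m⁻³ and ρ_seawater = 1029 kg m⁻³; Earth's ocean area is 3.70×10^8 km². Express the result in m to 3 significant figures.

Total mass lost = 385 Gt/yr × 25 yr = 9625 Gt = 9.625×10^15 kg.
ρ_w = 1029 kg m⁻³, so water volume = 9.625×10^15 / 1029 = 9.354×10^12 m³.
Δh = 9.354×10^12 / 3.70×10^14 = 0.0253 m.

≈ 0.0253 m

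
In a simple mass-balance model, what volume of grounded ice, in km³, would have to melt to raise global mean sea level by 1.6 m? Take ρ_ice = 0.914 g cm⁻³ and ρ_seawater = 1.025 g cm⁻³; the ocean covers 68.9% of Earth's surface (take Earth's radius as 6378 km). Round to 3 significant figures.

≈ 6.32×10^5 km³

Required water volume = Δh × A = 1.6 m × 3.52×10^14 m² = 5.635×10^14 m³ = 5.635×10^5 km³.
Ice volume = water volume × ρ_w/ρ_ice = 5.635×10^5 × 1025/914 = 6.32×10^5 km³.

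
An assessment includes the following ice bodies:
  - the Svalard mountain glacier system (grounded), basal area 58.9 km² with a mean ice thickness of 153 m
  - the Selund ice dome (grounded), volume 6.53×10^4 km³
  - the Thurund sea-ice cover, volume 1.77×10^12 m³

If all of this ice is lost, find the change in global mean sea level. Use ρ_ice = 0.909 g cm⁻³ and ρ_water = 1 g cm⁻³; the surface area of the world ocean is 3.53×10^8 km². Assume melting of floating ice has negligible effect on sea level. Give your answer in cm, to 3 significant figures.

≈ 16.8 cm

Svalard: ice volume = 58.9 km² × 153 m = 9.012 km³; 9.012 × (909/1000) = 8.192 km³ of water.
Selund: 6.53×10^4 km³ × (909/1000) = 5.936×10^4 km³ of water.
The Thurund sea-ice cover is floating and already displaces its own weight of water, so its melt adds essentially nothing to sea level.
Total added water ≈ 5.937×10^13 m³ over 3.53×10^14 m² → Δh = 0.168 m = 16.8 cm.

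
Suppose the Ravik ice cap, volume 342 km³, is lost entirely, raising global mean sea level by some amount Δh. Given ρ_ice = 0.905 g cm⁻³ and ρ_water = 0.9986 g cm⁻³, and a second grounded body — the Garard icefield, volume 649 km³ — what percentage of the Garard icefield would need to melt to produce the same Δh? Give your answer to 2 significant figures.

≈ 53 %

Equal sea-level rise means equal mass of meltwater, i.e. equal mass of ice lost.
Ice mass of Ravik: 3.095×10^14 kg; ice mass of Garard: 5.873×10^14 kg.
Fraction required = 3.095×10^14 / 5.873×10^14 = 0.527 → 53 %.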